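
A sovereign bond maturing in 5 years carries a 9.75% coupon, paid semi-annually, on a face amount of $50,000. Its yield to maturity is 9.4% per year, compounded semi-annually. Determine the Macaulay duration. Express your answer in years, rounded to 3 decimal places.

Periodic yield y = 0.047. Discount each cash flow and weight by its period:
  t   CF        PV=CF/(1+0.047)^t    t·PV
  1     2,437.50     2,328.0802     2,328.0802
  2     2,437.50     2,223.5723     4,447.1447
  3     2,437.50     2,123.7558     6,371.2674
  4     2,437.50     2,028.4201     8,113.6803
  5     2,437.50     1,937.3640     9,686.8198
  6     2,437.50     1,850.3954    11,102.3723
  7     2,437.50     1,767.3308    12,371.3158
  8     2,437.50     1,687.9951    13,503.9605
  9     2,437.50     1,612.2207    14,509.9862
  10   52,437.50    33,126.4702   331,264.7015
  Σ                 50,685.6045   413,699.3286
Price P = Σ PV = 50,685.6045.
Macaulay duration = Σ(t·PV) / P = 413,699.3286 / 50,685.6045 = 8.16207 half-year periods.
In years: 8.16207 / 2 = 4.08103 years.

4.081 years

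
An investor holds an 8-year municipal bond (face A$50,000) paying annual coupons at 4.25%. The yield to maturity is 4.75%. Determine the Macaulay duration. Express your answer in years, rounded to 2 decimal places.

6.93 years

Periodic yield y = 0.0475. Discount each cash flow and weight by its year:
  t   CF        PV=CF/(1+0.0475)^t    t·PV
  1     2,125.00     2,028.6396     2,028.6396
  2     2,125.00     1,936.6488     3,873.2976
  3     2,125.00     1,848.8294     5,546.4882
  4     2,125.00     1,764.9923     7,059.9691
  5     2,125.00     1,684.9568     8,424.7841
  6     2,125.00     1,608.5507     9,651.3040
  7     2,125.00     1,535.6092    10,749.2646
  8    52,125.00    35,959.5141   287,676.1129
  Σ                 48,367.7409   335,009.8601
Price P = Σ PV = 48,367.7409.
Macaulay duration = Σ(t·PV) / P = 335,009.8601 / 48,367.7409 = 6.92631 years.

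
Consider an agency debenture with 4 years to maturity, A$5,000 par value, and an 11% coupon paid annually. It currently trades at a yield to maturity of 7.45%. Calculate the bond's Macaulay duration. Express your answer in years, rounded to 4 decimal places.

Periodic yield y = 0.0745. Discount each cash flow and weight by its year:
  t   CF        PV=CF/(1+0.0745)^t    t·PV
  1       550.00       511.8660       511.8660
  2       550.00       476.3760       952.7519
  3       550.00       443.3466     1,330.0399
  4     5,550.00     4,163.5837    16,654.3350
  Σ                  5,595.1723    19,448.9928
Price P = Σ PV = 5,595.1723.
Macaulay duration = Σ(t·PV) / P = 19,448.9928 / 5,595.1723 = 3.47603 years.

3.4760 years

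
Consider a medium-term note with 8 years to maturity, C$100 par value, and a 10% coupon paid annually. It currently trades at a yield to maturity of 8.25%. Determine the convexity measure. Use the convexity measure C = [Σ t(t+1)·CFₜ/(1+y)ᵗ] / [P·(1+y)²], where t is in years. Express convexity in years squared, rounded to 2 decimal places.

With y = 0.0825:
  t   CF        PV=CF/(1+0.0825)^t    t·PV        t(t+1)·PV
  1        10.00         9.2379         9.2379          18.4758
  2        10.00         8.5338        17.0677          51.2030
  3        10.00         7.8834        23.6503          94.6014
  4        10.00         7.2826        29.1305         145.6526
  5        10.00         6.7276        33.6380         201.8281
  6        10.00         6.2149        37.2893         261.0249
  7        10.00         5.7412        40.1886         321.5087
  8       110.00        58.3404       466.7232       4,200.5092
  Σ                    109.9619       656.9255       5,294.8037
P = 109.9619.
Convexity = Σ t(t+1)·PV / [P·(1+y)²] = 5,294.8037 / (109.9619 × 1.171806) = 41.09148.

41.09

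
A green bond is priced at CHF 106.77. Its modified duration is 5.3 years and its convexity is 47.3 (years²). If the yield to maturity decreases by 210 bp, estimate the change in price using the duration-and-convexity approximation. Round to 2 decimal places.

Duration effect: -D_mod·Δy = -5.3 × (-0.021) = +0.111300
Convexity effect: ½·C·(Δy)² = 0.5 × 47.3 × (-0.021)² = +0.01042965
ΔP/P ≈ +0.111300 + 0.01042965 = +0.12172965
ΔP ≈ 106.77 × (+0.12172965) = +12.9970747305.

+CHF 13.00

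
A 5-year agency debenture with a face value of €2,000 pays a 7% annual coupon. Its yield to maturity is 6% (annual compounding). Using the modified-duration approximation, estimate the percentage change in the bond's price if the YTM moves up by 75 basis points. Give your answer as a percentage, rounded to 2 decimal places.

-3.11%

Periodic yield y = 0.06. Modified duration first:
  t   CF        PV=CF/(1+0.06)^t    t·PV
  1       140.00       132.0755       132.0755
  2       140.00       124.5995       249.1990
  3       140.00       117.5467       352.6401
  4       140.00       110.8931       443.5725
  5     2,140.00     1,599.1325     7,995.6624
  Σ                  2,084.2473     9,173.1495
P = 2,084.2473; D_Mac = 4.40118 yrs; D_mod = 4.40118/(1+0.06) = 4.15206 yrs.
ΔP/P ≈ -D_mod · Δy = -4.15206 × (+0.0075) = -0.031140 = -3.1140%.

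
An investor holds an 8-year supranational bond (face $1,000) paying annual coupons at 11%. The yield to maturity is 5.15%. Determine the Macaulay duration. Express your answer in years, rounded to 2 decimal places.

Periodic yield y = 0.0515. Discount each cash flow and weight by its year:
  t   CF        PV=CF/(1+0.0515)^t    t·PV
  1       110.00       104.6125       104.6125
  2       110.00        99.4888       198.9776
  3       110.00        94.6161       283.8482
  4       110.00        89.9820       359.9279
  5       110.00        85.5749       427.8744
  6       110.00        81.3836       488.3017
  7       110.00        77.3976       541.7835
  8     1,110.00       742.7604     5,942.0835
  Σ                  1,375.8159     8,347.4093
Price P = Σ PV = 1,375.8159.
Macaulay duration = Σ(t·PV) / P = 8,347.4093 / 1,375.8159 = 6.06724 years.

6.07 years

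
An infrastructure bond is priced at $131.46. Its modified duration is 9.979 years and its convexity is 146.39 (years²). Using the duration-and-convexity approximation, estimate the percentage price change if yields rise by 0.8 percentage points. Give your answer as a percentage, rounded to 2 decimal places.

Duration effect: -D_mod·Δy = -9.979 × (+0.008) = -0.079832
Convexity effect: ½·C·(Δy)² = 0.5 × 146.39 × (0.008)² = +0.00468448
ΔP/P ≈ -0.079832 + 0.00468448 = -0.07514752
= -7.514752%.

-7.51%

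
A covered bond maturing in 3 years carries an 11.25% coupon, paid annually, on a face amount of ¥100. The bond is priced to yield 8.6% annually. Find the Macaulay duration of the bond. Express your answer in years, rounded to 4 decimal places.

Periodic yield y = 0.086. Discount each cash flow and weight by its year:
  t   CF        PV=CF/(1+0.086)^t    t·PV
  1        11.25        10.3591        10.3591
  2        11.25         9.5388        19.0776
  3       111.25        86.8581       260.5744
  Σ                    106.7560       290.0111
Price P = Σ PV = 106.7560.
Macaulay duration = Σ(t·PV) / P = 290.0111 / 106.7560 = 2.71658 years.

2.7166 years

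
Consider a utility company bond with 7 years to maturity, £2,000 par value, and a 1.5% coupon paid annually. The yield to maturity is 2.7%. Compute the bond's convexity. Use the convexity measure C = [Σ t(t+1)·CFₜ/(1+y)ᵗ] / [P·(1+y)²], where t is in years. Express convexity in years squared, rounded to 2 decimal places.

49.90

With y = 0.027:
  t   CF        PV=CF/(1+0.027)^t    t·PV        t(t+1)·PV
  1        30.00        29.2113        29.2113          58.4226
  2        30.00        28.4433        56.8867         170.6600
  3        30.00        27.6955        83.0866         332.3465
  4        30.00        26.9674       107.8697         539.3485
  5        30.00        26.2584       131.2922         787.7534
  6        30.00        25.5681       153.4086       1,073.8605
  7     2,030.00     1,684.6238    11,792.3666      94,338.9330
  Σ                  1,848.7679    12,354.1218      97,301.3245
P = 1,848.7679.
Convexity = Σ t(t+1)·PV / [P·(1+y)²] = 97,301.3245 / (1,848.7679 × 1.054729) = 49.89942.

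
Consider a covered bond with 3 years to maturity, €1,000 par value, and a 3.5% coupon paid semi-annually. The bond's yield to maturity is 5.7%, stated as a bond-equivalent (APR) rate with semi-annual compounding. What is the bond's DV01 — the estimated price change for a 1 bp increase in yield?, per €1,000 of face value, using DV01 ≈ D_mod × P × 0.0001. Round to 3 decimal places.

Periodic yield y = 0.0285.
  t   CF        PV=CF/(1+0.0285)^t    t·PV
  1        17.50        17.0151        17.0151
  2        17.50        16.5436        33.0872
  3        17.50        16.0852        48.2555
  4        17.50        15.6394        62.5577
  5        17.50        15.2061        76.0303
  6     1,017.50       859.6242     5,157.7453
  Σ                    940.1135     5,394.6910
P = 940.1135; D_Mac = 5.73834 half-year periods = 2.86917 yrs; D_mod = 2.78966 yrs.
DV01 ≈ 2.78966 × 940.1135 × 0.0001 = 0.262260.

€0.262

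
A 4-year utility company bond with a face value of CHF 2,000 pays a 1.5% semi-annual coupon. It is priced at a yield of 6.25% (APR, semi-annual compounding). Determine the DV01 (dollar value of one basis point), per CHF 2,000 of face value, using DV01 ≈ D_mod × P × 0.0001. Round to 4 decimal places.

Periodic yield y = 0.03125.
  t   CF        PV=CF/(1+0.03125)^t    t·PV
  1        15.00        14.5455        14.5455
  2        15.00        14.1047        28.2094
  3        15.00        13.6773        41.0318
  4        15.00        13.2628        53.0512
  5        15.00        12.8609        64.3045
  6        15.00        12.4712        74.8271
  7        15.00        12.0933        84.6528
  8     2,015.00     1,575.3003    12,602.4025
  Σ                  1,668.3159    12,963.0247
P = 1,668.3159; D_Mac = 7.77013 half-year periods = 3.88506 yrs; D_mod = 3.76733 yrs.
DV01 ≈ 3.76733 × 1,668.3159 × 0.0001 = 0.628510.

CHF 0.6285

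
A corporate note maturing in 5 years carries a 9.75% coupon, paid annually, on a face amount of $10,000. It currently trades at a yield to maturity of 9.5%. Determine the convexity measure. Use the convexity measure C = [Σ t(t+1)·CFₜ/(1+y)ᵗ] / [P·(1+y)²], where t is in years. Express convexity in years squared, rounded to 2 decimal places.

With y = 0.095:
  t   CF        PV=CF/(1+0.095)^t    t·PV        t(t+1)·PV
  1       975.00       890.4110       890.4110       1,780.8219
  2       975.00       813.1607     1,626.3214       4,878.9642
  3       975.00       742.6125     2,227.8375       8,911.3501
  4       975.00       678.1849     2,712.7397      13,563.6987
  5    10,975.00     6,971.6236    34,858.1181     209,148.7088
  Σ                 10,095.9927    42,315.4277     238,283.5437
P = 10,095.9927.
Convexity = Σ t(t+1)·PV / [P·(1+y)²] = 238,283.5437 / (10,095.9927 × 1.199025) = 19.68416.

19.68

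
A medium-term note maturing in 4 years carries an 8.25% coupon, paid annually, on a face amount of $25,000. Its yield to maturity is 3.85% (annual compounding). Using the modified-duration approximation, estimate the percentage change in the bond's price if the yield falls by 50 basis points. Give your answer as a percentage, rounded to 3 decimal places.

Periodic yield y = 0.0385. Modified duration first:
  t   CF        PV=CF/(1+0.0385)^t    t·PV
  1     2,062.50     1,986.0376     1,986.0376
  2     2,062.50     1,912.4098     3,824.8196
  3     2,062.50     1,841.5116     5,524.5347
  4    27,062.50    23,267.0815    93,068.3258
  Σ                 29,007.0404   104,403.7177
P = 29,007.0404; D_Mac = 3.59925 yrs; D_mod = 3.59925/(1+0.0385) = 3.46582 yrs.
ΔP/P ≈ -D_mod · Δy = -3.46582 × (-0.005) = +0.017329 = +1.7329%.

+1.733%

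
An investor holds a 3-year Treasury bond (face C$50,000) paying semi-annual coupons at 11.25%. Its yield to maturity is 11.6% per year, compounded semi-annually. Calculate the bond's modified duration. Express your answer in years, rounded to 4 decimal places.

Periodic yield y = 0.058. First find Macaulay duration:
  t   CF        PV=CF/(1+0.058)^t    t·PV
  1     2,812.50     2,658.3176     2,658.3176
  2     2,812.50     2,512.5875     5,025.1750
  3     2,812.50     2,374.8464     7,124.5392
  4     2,812.50     2,244.6563     8,978.6254
  5     2,812.50     2,121.6034    10,608.0168
  6    52,812.50    37,655.0059   225,930.0355
  Σ                 49,567.0171   260,324.7094
P = 49,567.0171; Macaulay duration = 260,324.7094 / 49,567.0171 = 5.25197 half-year periods = 2.62599 years.
Modified duration = D_Mac / (1 + y) = 2.62599 / 1.058 = 2.48203 years.

2.4820 years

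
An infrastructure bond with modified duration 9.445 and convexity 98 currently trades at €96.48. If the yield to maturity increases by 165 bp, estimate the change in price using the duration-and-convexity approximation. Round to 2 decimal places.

Duration effect: -D_mod·Δy = -9.445 × (+0.0165) = -0.1558425
Convexity effect: ½·C·(Δy)² = 0.5 × 98 × (0.0165)² = +0.01334025
ΔP/P ≈ -0.1558425 + 0.01334025 = -0.14250225
ΔP ≈ 96.48 × (-0.14250225) = -13.74861708.

-€13.75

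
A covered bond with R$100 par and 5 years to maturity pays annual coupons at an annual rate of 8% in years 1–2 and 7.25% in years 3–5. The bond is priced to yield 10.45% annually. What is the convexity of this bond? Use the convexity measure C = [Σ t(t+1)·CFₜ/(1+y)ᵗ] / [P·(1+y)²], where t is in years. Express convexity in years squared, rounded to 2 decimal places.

With y = 0.1045:
  t   CF        PV=CF/(1+0.1045)^t    t·PV        t(t+1)·PV
  1         8.00         7.2431         7.2431          14.4862
  2         8.00         6.5578        13.1156          39.3468
  3         7.25         5.3807        16.1422          64.5687
  4         7.25         4.8716        19.4866          97.4328
  5       107.25        65.2482       326.2411       1,957.4467
  Σ                     89.3015       382.2286       2,173.2813
P = 89.3015.
Convexity = Σ t(t+1)·PV / [P·(1+y)²] = 2,173.2813 / (89.3015 × 1.219920) = 19.94921.

19.95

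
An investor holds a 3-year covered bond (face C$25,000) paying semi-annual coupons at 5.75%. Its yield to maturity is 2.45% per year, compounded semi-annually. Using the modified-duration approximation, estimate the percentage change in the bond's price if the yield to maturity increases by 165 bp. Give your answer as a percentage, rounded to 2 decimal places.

-4.58%

Periodic yield y = 0.01225. Modified duration first:
  t   CF        PV=CF/(1+0.01225)^t    t·PV
  1       718.75       710.0519       710.0519
  2       718.75       701.4590     1,402.9180
  3       718.75       692.9701     2,078.9103
  4       718.75       684.5840     2,738.3358
  5       718.75       676.2993     3,381.4964
  6    25,718.75    23,906.8934   143,441.3601
  Σ                 27,372.2576   153,753.0726
P = 27,372.2576; D_Mac = 5.61711 half-year periods = 2.80856 yrs; D_mod = 2.80856/(1+0.01225) = 2.77457 yrs.
ΔP/P ≈ -D_mod · Δy = -2.77457 × (+0.0165) = -0.045780 = -4.5780%.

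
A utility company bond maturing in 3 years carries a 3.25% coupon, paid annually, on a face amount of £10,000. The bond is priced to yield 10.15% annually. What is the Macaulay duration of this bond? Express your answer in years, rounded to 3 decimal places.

2.896 years

Periodic yield y = 0.1015. Discount each cash flow and weight by its year:
  t   CF        PV=CF/(1+0.1015)^t    t·PV
  1       325.00       295.0522       295.0522
  2       325.00       267.8640       535.7280
  3    10,325.00     7,725.6772    23,177.0315
  Σ                  8,288.5934    24,007.8117
Price P = Σ PV = 8,288.5934.
Macaulay duration = Σ(t·PV) / P = 24,007.8117 / 8,288.5934 = 2.89649 years.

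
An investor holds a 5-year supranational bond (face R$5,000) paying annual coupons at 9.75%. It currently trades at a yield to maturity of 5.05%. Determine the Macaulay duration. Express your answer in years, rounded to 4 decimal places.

Periodic yield y = 0.0505. Discount each cash flow and weight by its year:
  t   CF        PV=CF/(1+0.0505)^t    t·PV
  1       487.50       464.0647       464.0647
  2       487.50       441.7561       883.5121
  3       487.50       420.5198     1,261.5594
  4       487.50       400.3044     1,601.2177
  5     5,487.50     4,289.3773    21,446.8865
  Σ                  6,016.0223    25,657.2405
Price P = Σ PV = 6,016.0223.
Macaulay duration = Σ(t·PV) / P = 25,657.2405 / 6,016.0223 = 4.26482 years.

4.2648 years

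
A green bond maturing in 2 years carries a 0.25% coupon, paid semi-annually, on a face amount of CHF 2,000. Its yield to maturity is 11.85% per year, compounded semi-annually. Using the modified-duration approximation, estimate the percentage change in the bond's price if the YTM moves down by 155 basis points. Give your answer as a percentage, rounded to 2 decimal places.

+2.92%

Periodic yield y = 0.05925. Modified duration first:
  t   CF        PV=CF/(1+0.05925)^t    t·PV
  1         2.50         2.3602         2.3602
  2         2.50         2.2281         4.4563
  3         2.50         2.1035         6.3105
  4     2,002.50     1,590.6647     6,362.6587
  Σ                  1,597.3565     6,375.7856
P = 1,597.3565; D_Mac = 3.99146 half-year periods = 1.99573 yrs; D_mod = 1.99573/(1+0.05925) = 1.88410 yrs.
ΔP/P ≈ -D_mod · Δy = -1.88410 × (-0.0155) = +0.029204 = +2.9204%.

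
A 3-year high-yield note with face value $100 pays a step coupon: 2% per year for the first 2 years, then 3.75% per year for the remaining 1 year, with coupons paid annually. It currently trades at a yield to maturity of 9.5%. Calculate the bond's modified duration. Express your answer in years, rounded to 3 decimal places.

Periodic yield y = 0.095. First find Macaulay duration:
  t   CF        PV=CF/(1+0.095)^t    t·PV
  1         2.00         1.8265         1.8265
  2         2.00         1.6680         3.3360
  3       103.75        79.0216       237.0648
  Σ                     82.5161       242.2273
P = 82.5161; Macaulay duration = 242.2273 / 82.5161 = 2.93552 years.
Modified duration = D_Mac / (1 + y) = 2.93552 / 1.095 = 2.68084 years.

2.681 years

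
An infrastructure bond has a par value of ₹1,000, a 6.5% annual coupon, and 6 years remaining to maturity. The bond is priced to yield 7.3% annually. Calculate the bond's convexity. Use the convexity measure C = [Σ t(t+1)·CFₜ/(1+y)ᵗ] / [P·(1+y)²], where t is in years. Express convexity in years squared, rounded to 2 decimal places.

With y = 0.073:
  t   CF        PV=CF/(1+0.073)^t    t·PV        t(t+1)·PV
  1        65.00        60.5778        60.5778         121.1556
  2        65.00        56.4565       112.9130         338.7390
  3        65.00        52.6156       157.8467         631.3867
  4        65.00        49.0359       196.1437         980.7187
  5        65.00        45.6998       228.4992       1,370.9954
  6     1,065.00       697.8326     4,186.9958      29,308.9707
  Σ                    962.2183     4,942.9763      32,751.9661
P = 962.2183.
Convexity = Σ t(t+1)·PV / [P·(1+y)²] = 32,751.9661 / (962.2183 × 1.151329) = 29.56408.

29.56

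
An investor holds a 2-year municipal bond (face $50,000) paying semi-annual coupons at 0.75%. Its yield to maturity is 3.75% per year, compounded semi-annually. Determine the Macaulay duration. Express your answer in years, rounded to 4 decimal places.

Periodic yield y = 0.01875. Discount each cash flow and weight by its period:
  t   CF        PV=CF/(1+0.01875)^t    t·PV
  1       187.50       184.0491       184.0491
  2       187.50       180.6617       361.3233
  3       187.50       177.3366       532.0098
  4    50,187.50    46,593.4722   186,373.8887
  Σ                 47,135.5195   187,451.2710
Price P = Σ PV = 47,135.5195.
Macaulay duration = Σ(t·PV) / P = 187,451.2710 / 47,135.5195 = 3.97686 half-year periods.
In years: 3.97686 / 2 = 1.98843 years.

1.9884 years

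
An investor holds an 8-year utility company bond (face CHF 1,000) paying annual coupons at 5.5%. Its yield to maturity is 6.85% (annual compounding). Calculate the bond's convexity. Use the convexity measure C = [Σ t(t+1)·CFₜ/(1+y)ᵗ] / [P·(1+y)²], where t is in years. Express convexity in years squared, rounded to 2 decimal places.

48.76

With y = 0.0685:
  t   CF        PV=CF/(1+0.0685)^t    t·PV        t(t+1)·PV
  1        55.00        51.4740        51.4740         102.9481
  2        55.00        48.1741        96.3482         289.0446
  3        55.00        45.0857       135.2572         541.0288
  4        55.00        42.1953       168.7814         843.9070
  5        55.00        39.4903       197.4513       1,184.7080
  6        55.00        36.9586       221.7516       1,552.2613
  7        55.00        34.5892       242.1247       1,936.9974
  8     1,055.00       620.9495     4,967.5956      44,708.3605
  Σ                    918.9168     6,080.7840      51,159.2555
P = 918.9168.
Convexity = Σ t(t+1)·PV / [P·(1+y)²] = 51,159.2555 / (918.9168 × 1.141692) = 48.76396.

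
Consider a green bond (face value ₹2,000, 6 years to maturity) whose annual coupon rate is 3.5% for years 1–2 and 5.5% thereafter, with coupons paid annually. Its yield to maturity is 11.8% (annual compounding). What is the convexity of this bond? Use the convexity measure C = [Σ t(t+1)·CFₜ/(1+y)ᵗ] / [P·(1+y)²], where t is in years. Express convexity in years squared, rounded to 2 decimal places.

With y = 0.118:
  t   CF        PV=CF/(1+0.118)^t    t·PV        t(t+1)·PV
  1        70.00        62.6118        62.6118         125.2236
  2        70.00        56.0034       112.0068         336.0204
  3       110.00        78.7168       236.1503         944.6013
  4       110.00        70.4086       281.6342       1,408.1712
  5       110.00        62.9772       314.8862       1,889.3174
  6     2,110.00     1,080.5171     6,483.1024      45,381.7171
  Σ                  1,411.2349     7,490.3919      50,085.0510
P = 1,411.2349.
Convexity = Σ t(t+1)·PV / [P·(1+y)²] = 50,085.0510 / (1,411.2349 × 1.249924) = 28.39391.

28.39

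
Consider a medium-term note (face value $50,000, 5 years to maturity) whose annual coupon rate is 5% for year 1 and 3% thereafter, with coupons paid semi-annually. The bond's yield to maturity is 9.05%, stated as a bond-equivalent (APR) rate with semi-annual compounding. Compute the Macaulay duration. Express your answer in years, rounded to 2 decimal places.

Periodic yield y = 0.04525. Discount each cash flow and weight by its period:
  t   CF        PV=CF/(1+0.04525)^t    t·PV
  1     1,250.00     1,195.8862     1,195.8862
  2     1,250.00     1,144.1150     2,288.2299
  3       750.00       656.7510     1,970.2530
  4       750.00       628.3195     2,513.2781
  5       750.00       601.1189     3,005.5945
  6       750.00       575.0958     3,450.5749
  7       750.00       550.1993     3,851.3951
  8       750.00       526.3806     4,211.0446
  9       750.00       503.5930     4,532.3369
  10   50,750.00    32,601.2524   326,012.5242
  Σ                 38,982.7116   353,031.1173
Price P = Σ PV = 38,982.7116.
Macaulay duration = Σ(t·PV) / P = 353,031.1173 / 38,982.7116 = 9.05609 half-year periods.
In years: 9.05609 / 2 = 4.52805 years.

4.53 years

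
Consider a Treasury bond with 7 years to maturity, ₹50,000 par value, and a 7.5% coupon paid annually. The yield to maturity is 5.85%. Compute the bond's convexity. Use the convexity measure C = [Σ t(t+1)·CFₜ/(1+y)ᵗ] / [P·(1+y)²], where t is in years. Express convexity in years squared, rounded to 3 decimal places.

With y = 0.0585:
  t   CF        PV=CF/(1+0.0585)^t    t·PV        t(t+1)·PV
  1     3,750.00     3,542.7492     3,542.7492       7,085.4983
  2     3,750.00     3,346.9525     6,693.9049      20,081.7147
  3     3,750.00     3,161.9768     9,485.9304      37,943.7217
  4     3,750.00     2,987.2242    11,948.8968      59,744.4839
  5     3,750.00     2,822.1296    14,110.6481      84,663.8884
  6     3,750.00     2,666.1593    15,996.9558     111,978.6904
  7    53,750.00    36,102.9286   252,720.5000   2,021,763.9999
  Σ                 54,630.1201   314,499.5851   2,343,261.9974
P = 54,630.1201.
Convexity = Σ t(t+1)·PV / [P·(1+y)²] = 2,343,261.9974 / (54,630.1201 × 1.120422) = 38.28309.

38.283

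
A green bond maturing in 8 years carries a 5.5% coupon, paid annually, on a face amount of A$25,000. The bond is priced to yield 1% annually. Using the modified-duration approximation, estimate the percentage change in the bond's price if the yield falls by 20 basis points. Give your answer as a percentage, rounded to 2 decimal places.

Periodic yield y = 0.01. Modified duration first:
  t   CF        PV=CF/(1+0.01)^t    t·PV
  1     1,375.00     1,361.3861     1,361.3861
  2     1,375.00     1,347.9071     2,695.8141
  3     1,375.00     1,334.5615     4,003.6844
  4     1,375.00     1,321.3480     5,285.3919
  5     1,375.00     1,308.2653     6,541.3266
  6     1,375.00     1,295.3122     7,771.8732
  7     1,375.00     1,282.4873     8,977.4113
  8    26,375.00    24,356.8700   194,854.9599
  Σ                 33,608.1375   231,491.8475
P = 33,608.1375; D_Mac = 6.88797 yrs; D_mod = 6.88797/(1+0.01) = 6.81977 yrs.
ΔP/P ≈ -D_mod · Δy = -6.81977 × (-0.002) = +0.013640 = +1.3640%.

+1.36%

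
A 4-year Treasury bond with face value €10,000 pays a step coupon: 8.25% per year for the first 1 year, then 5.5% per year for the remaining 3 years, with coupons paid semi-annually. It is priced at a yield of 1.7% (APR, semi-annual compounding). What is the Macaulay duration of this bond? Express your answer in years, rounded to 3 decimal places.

3.605 years

Periodic yield y = 0.0085. Discount each cash flow and weight by its period:
  t   CF        PV=CF/(1+0.0085)^t    t·PV
  1       412.50       409.0233       409.0233
  2       412.50       405.5759       811.1518
  3       275.00       268.1050       804.3151
  4       275.00       265.8454     1,063.3814
  5       275.00       263.6047     1,318.0236
  6       275.00       261.3830     1,568.2978
  7       275.00       259.1799     1,814.2595
  8    10,275.00     9,602.2854    76,818.2832
  Σ                 11,735.0026    84,606.7358
Price P = Σ PV = 11,735.0026.
Macaulay duration = Σ(t·PV) / P = 84,606.7358 / 11,735.0026 = 7.20978 half-year periods.
In years: 7.20978 / 2 = 3.60489 years.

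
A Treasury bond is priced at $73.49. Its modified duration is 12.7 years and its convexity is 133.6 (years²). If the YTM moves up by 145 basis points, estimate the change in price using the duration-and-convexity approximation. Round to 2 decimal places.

Duration effect: -D_mod·Δy = -12.7 × (+0.0145) = -0.184150
Convexity effect: ½·C·(Δy)² = 0.5 × 133.6 × (0.0145)² = +0.0140447
ΔP/P ≈ -0.184150 + 0.0140447 = -0.1701053
ΔP ≈ 73.49 × (-0.1701053) = -12.501038497.

-$12.50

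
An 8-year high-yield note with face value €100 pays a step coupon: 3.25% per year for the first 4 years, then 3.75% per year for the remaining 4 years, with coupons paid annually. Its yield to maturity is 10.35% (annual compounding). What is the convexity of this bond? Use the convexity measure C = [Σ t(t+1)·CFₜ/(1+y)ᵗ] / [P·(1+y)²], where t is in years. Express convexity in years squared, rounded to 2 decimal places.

With y = 0.1035:
  t   CF        PV=CF/(1+0.1035)^t    t·PV        t(t+1)·PV
  1         3.25         2.9452         2.9452           5.8903
  2         3.25         2.6689         5.3379          16.0136
  3         3.25         2.4186         7.2558          29.0234
  4         3.25         2.1918         8.7671          43.8353
  5         3.75         2.2918        11.4588          68.7529
  6         3.75         2.0768        12.4609          87.2261
  7         3.75         1.8820        13.1742         105.3933
  8       103.75        47.1856       377.4847       3,397.3626
  Σ                     63.6607       438.8845       3,753.4975
P = 63.6607.
Convexity = Σ t(t+1)·PV / [P·(1+y)²] = 3,753.4975 / (63.6607 × 1.217712) = 48.41949.

48.42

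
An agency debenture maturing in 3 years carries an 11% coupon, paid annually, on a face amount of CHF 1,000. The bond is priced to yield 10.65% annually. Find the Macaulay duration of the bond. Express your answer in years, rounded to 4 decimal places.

2.7138 years

Periodic yield y = 0.1065. Discount each cash flow and weight by its year:
  t   CF        PV=CF/(1+0.1065)^t    t·PV
  1       110.00        99.4126        99.4126
  2       110.00        89.8442       179.6883
  3     1,110.00       819.3486     2,458.0458
  Σ                  1,008.6053     2,737.1467
Price P = Σ PV = 1,008.6053.
Macaulay duration = Σ(t·PV) / P = 2,737.1467 / 1,008.6053 = 2.71379 years.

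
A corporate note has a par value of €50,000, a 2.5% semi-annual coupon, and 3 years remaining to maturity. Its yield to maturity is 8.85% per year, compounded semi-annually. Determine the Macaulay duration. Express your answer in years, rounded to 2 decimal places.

Periodic yield y = 0.04425. Discount each cash flow and weight by its period:
  t   CF        PV=CF/(1+0.04425)^t    t·PV
  1       625.00       598.5157       598.5157
  2       625.00       573.1536     1,146.3073
  3       625.00       548.8663     1,646.5989
  4       625.00       525.6081     2,102.4326
  5       625.00       503.3355     2,516.6777
  6    50,625.00    39,042.5462   234,255.2770
  Σ                 41,792.0255   242,265.8092
Price P = Σ PV = 41,792.0255.
Macaulay duration = Σ(t·PV) / P = 242,265.8092 / 41,792.0255 = 5.79694 half-year periods.
In years: 5.79694 / 2 = 2.89847 years.

2.90 years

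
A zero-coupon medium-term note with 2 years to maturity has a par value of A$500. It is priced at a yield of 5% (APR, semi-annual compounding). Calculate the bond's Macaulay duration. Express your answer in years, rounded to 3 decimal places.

A zero-coupon bond has a single cash flow at maturity, so its Macaulay duration equals its maturity: 2 years.
(Equivalently: 4 semi-annual periods ÷ 2 = 2 years.)

2.000 years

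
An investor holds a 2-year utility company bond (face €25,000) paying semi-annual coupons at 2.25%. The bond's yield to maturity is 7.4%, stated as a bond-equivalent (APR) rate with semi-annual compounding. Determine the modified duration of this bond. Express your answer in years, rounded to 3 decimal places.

Periodic yield y = 0.037. First find Macaulay duration:
  t   CF        PV=CF/(1+0.037)^t    t·PV
  1       281.25       271.2150       271.2150
  2       281.25       261.5381       523.0763
  3       281.25       252.2065       756.6195
  4    25,281.25    21,861.6792    87,446.7169
  Σ                 22,646.6389    88,997.6277
P = 22,646.6389; Macaulay duration = 88,997.6277 / 22,646.6389 = 3.92984 half-year periods = 1.96492 years.
Modified duration = D_Mac / (1 + y) = 1.96492 / 1.037 = 1.89481 years.

1.895 years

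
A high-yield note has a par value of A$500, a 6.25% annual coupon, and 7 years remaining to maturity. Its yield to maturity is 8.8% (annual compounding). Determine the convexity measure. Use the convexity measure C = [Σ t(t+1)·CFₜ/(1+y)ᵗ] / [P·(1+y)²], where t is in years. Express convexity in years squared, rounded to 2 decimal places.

With y = 0.088:
  t   CF        PV=CF/(1+0.088)^t    t·PV        t(t+1)·PV
  1        31.25        28.7224        28.7224          57.4449
  2        31.25        26.3993        52.7986         158.3957
  3        31.25        24.2641        72.7922         291.1686
  4        31.25        22.3015        89.2061         446.0304
  5        31.25        20.4977       102.4886         614.9316
  6        31.25        18.8398       113.0389         791.2723
  7       531.25       294.3721     2,060.6048      16,484.8387
  Σ                    435.3969     2,519.6516      18,844.0822
P = 435.3969.
Convexity = Σ t(t+1)·PV / [P·(1+y)²] = 18,844.0822 / (435.3969 × 1.183744) = 36.56216.

36.56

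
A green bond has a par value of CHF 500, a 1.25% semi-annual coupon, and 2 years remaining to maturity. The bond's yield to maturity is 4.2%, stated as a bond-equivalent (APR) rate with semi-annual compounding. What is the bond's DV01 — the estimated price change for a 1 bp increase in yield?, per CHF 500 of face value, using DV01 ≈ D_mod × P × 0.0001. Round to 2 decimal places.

Periodic yield y = 0.021.
  t   CF        PV=CF/(1+0.021)^t    t·PV
  1        3.125         3.0607         3.0607
  2        3.125         2.9978         5.9955
  3        3.125         2.9361         8.8083
  4      503.125       462.9914     1,851.9656
  Σ                    471.9860     1,869.8302
P = 471.9860; D_Mac = 3.96162 half-year periods = 1.98081 yrs; D_mod = 1.94007 yrs.
DV01 ≈ 1.94007 × 471.9860 × 0.0001 = 0.091569.

CHF 0.09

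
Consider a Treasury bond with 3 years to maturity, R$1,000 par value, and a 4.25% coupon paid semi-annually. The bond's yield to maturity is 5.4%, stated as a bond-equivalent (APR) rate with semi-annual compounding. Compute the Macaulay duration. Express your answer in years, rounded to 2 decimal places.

Periodic yield y = 0.027. Discount each cash flow and weight by its period:
  t   CF        PV=CF/(1+0.027)^t    t·PV
  1        21.25        20.6913        20.6913
  2        21.25        20.1474        40.2947
  3        21.25        19.6177        58.8530
  4        21.25        19.1019        76.4077
  5        21.25        18.5997        92.9987
  6     1,021.25       870.3810     5,222.2861
  Σ                    968.5390     5,511.5315
Price P = Σ PV = 968.5390.
Macaulay duration = Σ(t·PV) / P = 5,511.5315 / 968.5390 = 5.69056 half-year periods.
In years: 5.69056 / 2 = 2.84528 years.

2.85 years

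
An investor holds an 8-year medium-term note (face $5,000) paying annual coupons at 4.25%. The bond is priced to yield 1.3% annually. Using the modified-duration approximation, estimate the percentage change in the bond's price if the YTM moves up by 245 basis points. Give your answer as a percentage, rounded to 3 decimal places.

-17.084%

Periodic yield y = 0.013. Modified duration first:
  t   CF        PV=CF/(1+0.013)^t    t·PV
  1       212.50       209.7730       209.7730
  2       212.50       207.0809       414.1618
  3       212.50       204.4234       613.2702
  4       212.50       201.8000       807.2000
  5       212.50       199.2103       996.0513
  6       212.50       196.6538     1,179.9226
  7       212.50       194.1301     1,358.9105
  8     5,212.50     4,700.7863    37,606.2901
  Σ                  6,113.8576    43,185.5794
P = 6,113.8576; D_Mac = 7.06356 yrs; D_mod = 7.06356/(1+0.013) = 6.97291 yrs.
ΔP/P ≈ -D_mod · Δy = -6.97291 × (+0.0245) = -0.170836 = -17.0836%.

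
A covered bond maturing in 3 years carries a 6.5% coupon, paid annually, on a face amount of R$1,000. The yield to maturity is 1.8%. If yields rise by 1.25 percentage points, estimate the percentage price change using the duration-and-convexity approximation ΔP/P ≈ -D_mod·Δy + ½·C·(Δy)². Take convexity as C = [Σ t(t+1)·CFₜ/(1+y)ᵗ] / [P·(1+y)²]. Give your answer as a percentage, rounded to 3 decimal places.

-3.394%

With y = 0.018:
  t   CF        PV=CF/(1+0.018)^t    t·PV        t(t+1)·PV
  1        65.00        63.8507        63.8507         127.7014
  2        65.00        62.7217       125.4434         376.3302
  3     1,065.00     1,009.4999     3,028.4997      12,113.9986
  Σ                  1,136.0723     3,217.7937      12,618.0302
P = 1,136.0723; D_Mac = 2.83238 yrs; D_mod = 2.78230 yrs; C = 10.71741.
Duration effect: -2.78230 × (+0.0125) = -0.034779
Convexity effect: 0.5 × 10.71741 × (0.0125)² = +0.0008373
ΔP/P ≈ -0.034779 + 0.0008373 = -0.033941 = -3.3941%.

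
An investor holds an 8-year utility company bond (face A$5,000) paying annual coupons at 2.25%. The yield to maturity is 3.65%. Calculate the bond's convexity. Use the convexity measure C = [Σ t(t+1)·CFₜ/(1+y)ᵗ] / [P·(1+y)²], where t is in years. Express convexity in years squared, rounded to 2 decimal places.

With y = 0.0365:
  t   CF        PV=CF/(1+0.0365)^t    t·PV        t(t+1)·PV
  1       112.50       108.5384       108.5384         217.0767
  2       112.50       104.7162       209.4324         628.2973
  3       112.50       101.0287       303.0860       1,212.3439
  4       112.50        97.4710       389.8839       1,949.4194
  5       112.50        94.0386       470.1928       2,821.1569
  6       112.50        90.7270       544.3622       3,810.5352
  7       112.50        87.5321       612.7247       4,901.7979
  8     5,112.50     3,837.7693    30,702.1548     276,319.3929
  Σ                  4,521.8212    33,340.3751     291,860.0203
P = 4,521.8212.
Convexity = Σ t(t+1)·PV / [P·(1+y)²] = 291,860.0203 / (4,521.8212 × 1.074332) = 60.07899.

60.08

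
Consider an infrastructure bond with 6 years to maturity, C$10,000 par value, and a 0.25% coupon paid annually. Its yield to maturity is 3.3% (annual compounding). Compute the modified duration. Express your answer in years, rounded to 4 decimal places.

5.7681 years

Periodic yield y = 0.033. First find Macaulay duration:
  t   CF        PV=CF/(1+0.033)^t    t·PV
  1        25.00        24.2014        24.2014
  2        25.00        23.4282        46.8564
  3        25.00        22.6798        68.0394
  4        25.00        21.9553        87.8211
  5        25.00        21.2539       106.2694
  6    10,025.00     8,250.5415    49,503.2489
  Σ                  8,364.0600    49,836.4366
P = 8,364.0600; Macaulay duration = 49,836.4366 / 8,364.0600 = 5.95840 years.
Modified duration = D_Mac / (1 + y) = 5.95840 / 1.033 = 5.76806 years.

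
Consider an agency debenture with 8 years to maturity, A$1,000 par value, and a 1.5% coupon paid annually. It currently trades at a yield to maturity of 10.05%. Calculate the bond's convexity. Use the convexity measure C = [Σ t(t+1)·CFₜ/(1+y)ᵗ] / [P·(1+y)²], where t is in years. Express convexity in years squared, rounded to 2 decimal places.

With y = 0.1005:
  t   CF        PV=CF/(1+0.1005)^t    t·PV        t(t+1)·PV
  1        15.00        13.6302        13.6302          27.2603
  2        15.00        12.3854        24.7709          74.3126
  3        15.00        11.2544        33.7631         135.0524
  4        15.00        10.2266        40.9064         204.5319
  5        15.00         9.2927        46.4634         278.7804
  6        15.00         8.4441        50.6643         354.6502
  7        15.00         7.6729        53.7105         429.6838
  8     1,015.00       471.7867     3,774.2934      33,968.6403
  Σ                    544.6929     4,038.2021      35,472.9120
P = 544.6929.
Convexity = Σ t(t+1)·PV / [P·(1+y)²] = 35,472.9120 / (544.6929 × 1.211100) = 53.77310.

53.77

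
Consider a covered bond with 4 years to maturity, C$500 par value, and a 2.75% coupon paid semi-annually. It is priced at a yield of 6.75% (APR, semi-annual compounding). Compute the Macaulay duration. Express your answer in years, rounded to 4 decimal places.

Periodic yield y = 0.03375. Discount each cash flow and weight by its period:
  t   CF        PV=CF/(1+0.03375)^t    t·PV
  1        6.875         6.6505         6.6505
  2        6.875         6.4334        12.8668
  3        6.875         6.2234        18.6701
  4        6.875         6.0202        24.0808
  5        6.875         5.8236        29.1182
  6        6.875         5.6335        33.8011
  7        6.875         5.4496        38.1471
  8      506.875       388.6661     3,109.3290
  Σ                    430.9004     3,272.6638
Price P = Σ PV = 430.9004.
Macaulay duration = Σ(t·PV) / P = 3,272.6638 / 430.9004 = 7.59494 half-year periods.
In years: 7.59494 / 2 = 3.79747 years.

3.7975 years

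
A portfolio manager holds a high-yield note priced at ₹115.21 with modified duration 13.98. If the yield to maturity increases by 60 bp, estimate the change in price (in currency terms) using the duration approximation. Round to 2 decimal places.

Duration approximation: ΔP/P ≈ -D_mod · Δy = -13.98 × (+0.006) = -0.083880.
ΔP ≈ 115.21 × (-0.083880) = -9.6638148.

-₹9.66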